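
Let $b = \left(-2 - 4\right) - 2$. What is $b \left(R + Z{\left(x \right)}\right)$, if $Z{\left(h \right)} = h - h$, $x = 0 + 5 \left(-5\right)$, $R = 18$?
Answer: $-144$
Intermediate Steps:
$b = -8$ ($b = -6 - 2 = -8$)
$x = -25$ ($x = 0 - 25 = -25$)
$Z{\left(h \right)} = 0$
$b \left(R + Z{\left(x \right)}\right) = - 8 \left(18 + 0\right) = \left(-8\right) 18 = -144$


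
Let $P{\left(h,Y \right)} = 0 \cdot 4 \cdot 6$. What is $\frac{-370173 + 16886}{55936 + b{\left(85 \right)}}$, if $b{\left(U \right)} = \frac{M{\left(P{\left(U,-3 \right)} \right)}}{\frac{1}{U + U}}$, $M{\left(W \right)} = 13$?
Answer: $- \frac{32117}{5286} \approx -6.0759$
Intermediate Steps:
$P{\left(h,Y \right)} = 0$ ($P{\left(h,Y \right)} = 0 \cdot 6 = 0$)
$b{\left(U \right)} = 26 U$ ($b{\left(U \right)} = \frac{13}{\frac{1}{U + U}} = \frac{13}{\frac{1}{2 U}} = \frac{13}{\frac{1}{2} \frac{1}{U}} = 13 \cdot 2 U = 26 U$)
$\frac{-370173 + 16886}{55936 + b{\left(85 \right)}} = \frac{-370173 + 16886}{55936 + 26 \cdot 85} = - \frac{353287}{55936 + 2210} = - \frac{353287}{58146} = \left(-353287\right) \frac{1}{58146} = - \frac{32117}{5286}$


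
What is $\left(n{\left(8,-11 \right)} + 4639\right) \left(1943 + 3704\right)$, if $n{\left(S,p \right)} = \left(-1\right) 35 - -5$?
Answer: $26027023$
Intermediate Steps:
$n{\left(S,p \right)} = -30$ ($n{\left(S,p \right)} = -35 + 5 = -30$)
$\left(n{\left(8,-11 \right)} + 4639\right) \left(1943 + 3704\right) = \left(-30 + 4639\right) \left(1943 + 3704\right) = 4609 \cdot 5647 = 26027023$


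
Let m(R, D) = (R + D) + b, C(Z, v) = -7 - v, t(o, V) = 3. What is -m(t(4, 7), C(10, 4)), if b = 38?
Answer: -30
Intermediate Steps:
m(R, D) = 38 + D + R (m(R, D) = (R + D) + 38 = (D + R) + 38 = 38 + D + R)
-m(t(4, 7), C(10, 4)) = -(38 + (-7 - 1*4) + 3) = -(38 + (-7 - 4) + 3) = -(38 - 11 + 3) = -1*30 = -30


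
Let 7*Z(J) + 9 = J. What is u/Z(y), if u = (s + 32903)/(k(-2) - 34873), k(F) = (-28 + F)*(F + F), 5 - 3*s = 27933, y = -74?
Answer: 495467/8653497 ≈ 0.057256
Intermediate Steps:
Z(J) = -9/7 + J/7
s = -27928/3 (s = 5/3 - ⅓*27933 = 5/3 - 9311 = -27928/3 ≈ -9309.3)
k(F) = 2*F*(-28 + F) (k(F) = (-28 + F)*(2*F) = 2*F*(-28 + F))
u = -70781/104259 (u = (-27928/3 + 32903)/(2*(-2)*(-28 - 2) - 34873) = 70781/(3*(2*(-2)*(-30) - 34873)) = 70781/(3*(120 - 34873)) = (70781/3)/(-34753) = (70781/3)*(-1/34753) = -70781/104259 ≈ -0.67890)
u/Z(y) = -70781/(104259*(-9/7 + (⅐)*(-74))) = -70781/(104259*(-9/7 - 74/7)) = -70781/(104259*(-83/7)) = -70781/104259*(-7/83) = 495467/8653497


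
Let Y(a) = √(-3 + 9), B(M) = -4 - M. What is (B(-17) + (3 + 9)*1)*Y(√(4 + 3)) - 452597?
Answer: -452597 + 25*√6 ≈ -4.5254e+5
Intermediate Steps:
Y(a) = √6
(B(-17) + (3 + 9)*1)*Y(√(4 + 3)) - 452597 = ((-4 - 1*(-17)) + (3 + 9)*1)*√6 - 452597 = ((-4 + 17) + 12*1)*√6 - 452597 = (13 + 12)*√6 - 452597 = 25*√6 - 452597 = -452597 + 25*√6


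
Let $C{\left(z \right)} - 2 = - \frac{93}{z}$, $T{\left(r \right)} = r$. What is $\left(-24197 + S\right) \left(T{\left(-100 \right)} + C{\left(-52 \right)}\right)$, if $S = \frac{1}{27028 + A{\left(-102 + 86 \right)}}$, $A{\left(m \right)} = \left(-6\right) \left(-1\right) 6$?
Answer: $\frac{3276302637821}{1407328} \approx 2.328 \cdot 10^{6}$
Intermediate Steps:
$A{\left(m \right)} = 36$ ($A{\left(m \right)} = 6 \cdot 6 = 36$)
$S = \frac{1}{27064}$ ($S = \frac{1}{27028 + 36} = \frac{1}{27064} \approx 3.6949 \cdot 10^{-5}$)
$C{\left(z \right)} = 2 - \frac{93}{z}$
$\left(-24197 + S\right) \left(T{\left(-100 \right)} + C{\left(-52 \right)}\right) = \left(-24197 + \frac{1}{27064}\right) \left(-100 + \left(2 - \frac{93}{-52}\right)\right) = - \frac{654867607 \left(-100 + \left(2 - - \frac{93}{52}\right)\right)}{27064} = - \frac{654867607 \left(-100 + \left(2 + \frac{93}{52}\right)\right)}{27064} = - \frac{654867607 \left(-100 + \frac{197}{52}\right)}{27064} = \left(- \frac{654867607}{27064}\right) \left(- \frac{5003}{52}\right) = \frac{3276302637821}{1407328}$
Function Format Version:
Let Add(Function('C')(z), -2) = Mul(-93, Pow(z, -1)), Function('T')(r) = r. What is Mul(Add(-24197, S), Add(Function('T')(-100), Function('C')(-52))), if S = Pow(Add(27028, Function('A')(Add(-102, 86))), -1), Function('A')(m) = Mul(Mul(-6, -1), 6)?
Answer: Rational(3276302637821, 1407328) ≈ 2.3280e+6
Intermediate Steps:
Function('A')(m) = 36 (Function('A')(m) = Mul(6, 6) = 36)
S = Rational(1, 27064) (S = Pow(Add(27028, 36), -1) = Pow(27064, -1) = Rational(1, 27064) ≈ 3.6949e-5)
Function('C')(z) = Add(2, Mul(-93, Pow(z, -1)))
Mul(Add(-24197, S), Add(Function('T')(-100), Function('C')(-52))) = Mul(Add(-24197, Rational(1, 27064)), Add(-100, Add(2, Mul(-93, Pow(-52, -1))))) = Mul(Rational(-654867607, 27064), Add(-100, Add(2, Mul(-93, Rational(-1, 52))))) = Mul(Rational(-654867607, 27064), Add(-100, Add(2, Rational(93, 52)))) = Mul(Rational(-654867607, 27064), Add(-100, Rational(197, 52))) = Mul(Rational(-654867607, 27064), Rational(-5003, 52)) = Rational(3276302637821, 1407328)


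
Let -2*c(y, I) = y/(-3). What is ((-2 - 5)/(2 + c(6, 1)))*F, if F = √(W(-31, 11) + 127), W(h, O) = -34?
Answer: -7*√93/3 ≈ -22.502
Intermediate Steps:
c(y, I) = y/6 (c(y, I) = -y/(2*(-3)) = -y*(-1)/(2*3) = -(-1)*y/6 = y/6)
F = √93 (F = √(-34 + 127) = √93 ≈ 9.6436)
((-2 - 5)/(2 + c(6, 1)))*F = ((-2 - 5)/(2 + (⅙)*6))*√93 = (-7/(2 + 1))*√93 = (-7/3)*√93 = (-7*⅓)*√93 = -7*√93/3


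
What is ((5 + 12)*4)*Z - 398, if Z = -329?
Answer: -22770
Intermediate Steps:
((5 + 12)*4)*Z - 398 = ((5 + 12)*4)*(-329) - 398 = (17*4)*(-329) - 398 = 68*(-329) - 398 = -22372 - 398 = -22770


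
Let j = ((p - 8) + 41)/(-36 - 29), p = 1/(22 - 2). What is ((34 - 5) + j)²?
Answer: 1371887521/1690000 ≈ 811.77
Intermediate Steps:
p = 1/20 ≈ 0.050000
j = -661/1300 (j = ((1/20 - 8) + 41)/(-36 - 29) = (-159/20 + 41)/(-65) = (661/20)*(-1/65) = -661/1300 ≈ -0.50846)
((34 - 5) + j)² = ((34 - 5) - 661/1300)² = (29 - 661/1300)² = (37039/1300)² = 1371887521/1690000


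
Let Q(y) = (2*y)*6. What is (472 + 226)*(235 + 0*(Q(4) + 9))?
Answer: 164030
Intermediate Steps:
Q(y) = 12*y
(472 + 226)*(235 + 0*(Q(4) + 9)) = (472 + 226)*(235 + 0*(12*4 + 9)) = 698*(235 + 0*(48 + 9)) = 698*(235 + 0*57) = 698*(235 + 0) = 698*235 = 164030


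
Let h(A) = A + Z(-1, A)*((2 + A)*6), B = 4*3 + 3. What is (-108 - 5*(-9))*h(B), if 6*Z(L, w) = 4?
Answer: -5229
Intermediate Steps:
Z(L, w) = ⅔ (Z(L, w) = (⅙)*4 = ⅔)
B = 15 (B = 12 + 3 = 15)
h(A) = 8 + 5*A (h(A) = A + 2*((2 + A)*6)/3 = A + 2*(12 + 6*A)/3 = A + (8 + 4*A) = 8 + 5*A)
(-108 - 5*(-9))*h(B) = (-108 - 5*(-9))*(8 + 5*15) = (-108 + 45)*(8 + 75) = -63*83 = -5229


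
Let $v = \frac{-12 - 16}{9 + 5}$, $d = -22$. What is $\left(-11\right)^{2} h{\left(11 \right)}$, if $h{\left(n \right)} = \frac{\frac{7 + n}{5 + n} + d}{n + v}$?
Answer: $- \frac{20207}{72} \approx -280.65$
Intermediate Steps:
$v = -2$ ($v = - \frac{28}{14} = \left(-28\right) \frac{1}{14} = -2$)
$h{\left(n \right)} = \frac{-22 + \frac{7 + n}{5 + n}}{-2 + n}$ ($h{\left(n \right)} = \frac{\frac{7 + n}{5 + n} - 22}{n - 2} = \frac{\frac{7 + n}{5 + n} - 22}{-2 + n} = \frac{-22 + \frac{7 + n}{5 + n}}{-2 + n}$)
$\left(-11\right)^{2} h{\left(11 \right)} = \left(-11\right)^{2} \frac{-103 - 231}{-10 + 11^{2} + 3 \cdot 11} = 121 \frac{-103 - 231}{-10 + 121 + 33} = 121 \cdot \frac{1}{144} \left(-334\right) = 121 \left(- \frac{167}{72}\right) = - \frac{20207}{72}$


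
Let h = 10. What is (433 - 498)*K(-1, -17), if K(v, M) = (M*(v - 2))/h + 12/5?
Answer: -975/2 ≈ -487.50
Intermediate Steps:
K(v, M) = 12/5 + M*(-2 + v)/10 (K(v, M) = (M*(v - 2))/10 + 12/5 = (M*(-2 + v))*(⅒) + 12*(⅕) = M*(-2 + v)/10 + 12/5 = 12/5 + M*(-2 + v)/10)
(433 - 498)*K(-1, -17) = (433 - 498)*(12/5 - ⅕*(-17) + (⅒)*(-17)*(-1)) = -65*(12/5 + 17/5 + 17/10) = -65*15/2 = -975/2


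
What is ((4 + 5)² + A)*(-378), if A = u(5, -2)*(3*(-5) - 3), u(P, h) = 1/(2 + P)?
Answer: -29646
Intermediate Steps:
A = -18/7 (A = (3*(-5) - 3)/(2 + 5) = (-15 - 3)/7 = (⅐)*(-18) = -18/7 ≈ -2.5714)
((4 + 5)² + A)*(-378) = ((4 + 5)² - 18/7)*(-378) = (9² - 18/7)*(-378) = (81 - 18/7)*(-378) = (549/7)*(-378) = -29646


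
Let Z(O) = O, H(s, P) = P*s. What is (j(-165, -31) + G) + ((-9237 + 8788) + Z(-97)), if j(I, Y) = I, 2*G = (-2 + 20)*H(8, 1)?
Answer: -639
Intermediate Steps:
G = 72 (G = ((-2 + 20)*(1*8))/2 = (18*8)/2 = (1/2)*144 = 72)
(j(-165, -31) + G) + ((-9237 + 8788) + Z(-97)) = (-165 + 72) + ((-9237 + 8788) - 97) = -93 + (-449 - 97) = -93 - 546 = -639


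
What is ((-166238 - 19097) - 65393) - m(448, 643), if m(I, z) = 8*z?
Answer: -255872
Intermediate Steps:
((-166238 - 19097) - 65393) - m(448, 643) = ((-166238 - 19097) - 65393) - 8*643 = (-185335 - 65393) - 1*5144 = -250728 - 5144 = -255872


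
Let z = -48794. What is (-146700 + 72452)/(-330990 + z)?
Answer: 9281/47473 ≈ 0.19550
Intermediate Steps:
(-146700 + 72452)/(-330990 + z) = (-146700 + 72452)/(-330990 - 48794) = -74248/(-379784) = -74248*(-1/379784) = 9281/47473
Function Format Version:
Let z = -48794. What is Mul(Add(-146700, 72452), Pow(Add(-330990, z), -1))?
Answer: Rational(9281, 47473) ≈ 0.19550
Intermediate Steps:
Mul(Add(-146700, 72452), Pow(Add(-330990, z), -1)) = Mul(Add(-146700, 72452), Pow(Add(-330990, -48794), -1)) = Mul(-74248, Pow(-379784, -1)) = Mul(-74248, Rational(-1, 379784)) = Rational(9281, 47473)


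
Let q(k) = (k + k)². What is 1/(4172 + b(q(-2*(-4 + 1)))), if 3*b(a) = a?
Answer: 1/4220 ≈ 0.00023697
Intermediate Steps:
q(k) = 4*k² (q(k) = (2*k)² = 4*k²)
b(a) = a/3
1/(4172 + b(q(-2*(-4 + 1)))) = 1/(4172 + (4*(-2*(-4 + 1))²)/3) = 1/(4172 + (4*(-2*(-3))²)/3) = 1/(4172 + (4*6²)/3) = 1/(4172 + (4*36)/3) = 1/(4172 + (⅓)*144) = 1/(4172 + 48) = 1/4220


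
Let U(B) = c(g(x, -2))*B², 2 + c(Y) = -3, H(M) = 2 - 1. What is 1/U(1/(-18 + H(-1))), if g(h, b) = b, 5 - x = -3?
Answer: -289/5 ≈ -57.800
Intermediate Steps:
x = 8 (x = 5 - 1*(-3) = 5 + 3 = 8)
H(M) = 1
c(Y) = -5 (c(Y) = -2 - 3 = -5)
U(B) = -5*B²
1/U(1/(-18 + H(-1))) = 1/(-5/(-18 + 1)²) = 1/(-5*(1/(-17))²) = 1/(-5*(-1/17)²) = 1/(-5*1/289) = 1/(-5/289) = -289/5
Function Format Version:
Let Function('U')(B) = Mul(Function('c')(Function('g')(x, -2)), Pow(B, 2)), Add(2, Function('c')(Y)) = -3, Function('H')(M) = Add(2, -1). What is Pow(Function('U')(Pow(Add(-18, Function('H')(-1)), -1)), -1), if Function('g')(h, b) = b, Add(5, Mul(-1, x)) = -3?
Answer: Rational(-289, 5) ≈ -57.800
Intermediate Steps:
x = 8 (x = Add(5, Mul(-1, -3)) = Add(5, 3) = 8)
Function('H')(M) = 1
Function('c')(Y) = -5 (Function('c')(Y) = Add(-2, -3) = -5)
Function('U')(B) = Mul(-5, Pow(B, 2))
Pow(Function('U')(Pow(Add(-18, Function('H')(-1)), -1)), -1) = Pow(Mul(-5, Pow(Pow(Add(-18, 1), -1), 2)), -1) = Pow(Mul(-5, Pow(Pow(-17, -1), 2)), -1) = Pow(Mul(-5, Pow(Rational(-1, 17), 2)), -1) = Pow(Mul(-5, Rational(1, 289)), -1) = Pow(Rational(-5, 289), -1) = Rational(-289, 5)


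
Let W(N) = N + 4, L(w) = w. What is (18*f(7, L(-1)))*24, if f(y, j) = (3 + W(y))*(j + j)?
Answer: -12096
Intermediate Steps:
W(N) = 4 + N
f(y, j) = 2*j*(7 + y) (f(y, j) = (3 + (4 + y))*(j + j) = (7 + y)*(2*j) = 2*j*(7 + y))
(18*f(7, L(-1)))*24 = (18*(2*(-1)*(7 + 7)))*24 = (18*(2*(-1)*14))*24 = (18*(-28))*24 = -504*24 = -12096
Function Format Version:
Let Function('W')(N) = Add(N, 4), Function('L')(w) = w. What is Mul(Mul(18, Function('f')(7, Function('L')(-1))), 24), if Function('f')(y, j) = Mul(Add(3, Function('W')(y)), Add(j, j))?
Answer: -12096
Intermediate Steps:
Function('W')(N) = Add(4, N)
Function('f')(y, j) = Mul(2, j, Add(7, y)) (Function('f')(y, j) = Mul(Add(3, Add(4, y)), Add(j, j)) = Mul(Add(7, y), Mul(2, j)) = Mul(2, j, Add(7, y)))
Mul(Mul(18, Function('f')(7, Function('L')(-1))), 24) = Mul(Mul(18, Mul(2, -1, Add(7, 7))), 24) = Mul(Mul(18, Mul(2, -1, 14)), 24) = Mul(Mul(18, -28), 24) = Mul(-504, 24) = -12096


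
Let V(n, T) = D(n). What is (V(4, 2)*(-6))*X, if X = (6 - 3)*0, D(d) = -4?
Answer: 0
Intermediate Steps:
V(n, T) = -4
X = 0 (X = 3*0 = 0)
(V(4, 2)*(-6))*X = -4*(-6)*0 = 24*0 = 0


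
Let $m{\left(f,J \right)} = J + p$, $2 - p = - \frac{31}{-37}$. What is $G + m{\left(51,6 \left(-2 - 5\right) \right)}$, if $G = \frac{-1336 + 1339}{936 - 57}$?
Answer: $- \frac{442686}{10841} \approx -40.834$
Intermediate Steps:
$p = \frac{43}{37}$ ($p = 2 - - \frac{31}{-37} = 2 - \left(-31\right) \left(- \frac{1}{37}\right) = 2 - \frac{31}{37} = \frac{43}{37} \approx 1.1622$)
$G = \frac{1}{293}$ ($G = \frac{3}{879} = 3 \cdot \frac{1}{879} = \frac{1}{293} \approx 0.003413$)
$m{\left(f,J \right)} = \frac{43}{37} + J$ ($m{\left(f,J \right)} = J + \frac{43}{37} = \frac{43}{37} + J$)
$G + m{\left(51,6 \left(-2 - 5\right) \right)} = \frac{1}{293} + \left(\frac{43}{37} + 6 \left(-2 - 5\right)\right) = \frac{1}{293} + \left(\frac{43}{37} + 6 \left(-7\right)\right) = \frac{1}{293} + \left(\frac{43}{37} - 42\right) = \frac{1}{293} - \frac{1511}{37} = - \frac{442686}{10841}$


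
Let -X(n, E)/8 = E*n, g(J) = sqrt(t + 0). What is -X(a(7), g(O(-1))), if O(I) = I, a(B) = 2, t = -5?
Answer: 16*I*sqrt(5) ≈ 35.777*I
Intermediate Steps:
g(J) = I*sqrt(5) (g(J) = sqrt(-5 + 0) = sqrt(-5) = I*sqrt(5))
X(n, E) = -8*E*n
-X(a(7), g(O(-1))) = -(-8)*I*sqrt(5)*2 = -(-16)*I*sqrt(5) = 16*I*sqrt(5)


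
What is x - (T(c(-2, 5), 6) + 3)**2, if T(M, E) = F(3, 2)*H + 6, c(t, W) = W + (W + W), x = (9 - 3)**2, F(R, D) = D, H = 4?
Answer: -253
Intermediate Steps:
x = 36 (x = 6**2 = 36)
c(t, W) = 3*W (c(t, W) = W + 2*W = 3*W)
T(M, E) = 14 (T(M, E) = 2*4 + 6 = 8 + 6 = 14)
x - (T(c(-2, 5), 6) + 3)**2 = 36 - (14 + 3)**2 = 36 - 1*17**2 = 36 - 1*289 = 36 - 289 = -253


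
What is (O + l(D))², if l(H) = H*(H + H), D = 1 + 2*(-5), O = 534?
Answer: 484416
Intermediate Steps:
D = -9 (D = 1 - 10 = -9)
l(H) = 2*H² (l(H) = H*(2*H) = 2*H²)
(O + l(D))² = (534 + 2*(-9)²)² = (534 + 2*81)² = (534 + 162)² = 696² = 484416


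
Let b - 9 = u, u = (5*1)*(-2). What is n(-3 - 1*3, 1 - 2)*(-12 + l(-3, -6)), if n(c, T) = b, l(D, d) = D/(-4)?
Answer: 45/4 ≈ 11.250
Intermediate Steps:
l(D, d) = -D/4 (l(D, d) = D*(-¼) = -D/4)
u = -10 (u = 5*(-2) = -10)
b = -1 (b = 9 - 10 = -1)
n(c, T) = -1
n(-3 - 1*3, 1 - 2)*(-12 + l(-3, -6)) = -(-12 - ¼*(-3)) = -(-12 + ¾) = -1*(-45/4) = 45/4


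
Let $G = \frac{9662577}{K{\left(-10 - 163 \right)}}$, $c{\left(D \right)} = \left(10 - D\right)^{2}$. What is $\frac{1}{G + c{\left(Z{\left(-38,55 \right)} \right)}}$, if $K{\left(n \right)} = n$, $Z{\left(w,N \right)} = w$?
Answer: $- \frac{173}{9263985} \approx -1.8674 \cdot 10^{-5}$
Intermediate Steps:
$G = - \frac{9662577}{173}$ ($G = \frac{9662577}{-10 - 163} = \frac{9662577}{-173} = 9662577 \left(- \frac{1}{173}\right) = - \frac{9662577}{173} \approx -55853.0$)
$\frac{1}{G + c{\left(Z{\left(-38,55 \right)} \right)}} = \frac{1}{- \frac{9662577}{173} + \left(-10 - 38\right)^{2}} = \frac{1}{- \frac{9662577}{173} + \left(-48\right)^{2}} = \frac{1}{- \frac{9662577}{173} + 2304} = \frac{1}{- \frac{9263985}{173}} = - \frac{173}{9263985}$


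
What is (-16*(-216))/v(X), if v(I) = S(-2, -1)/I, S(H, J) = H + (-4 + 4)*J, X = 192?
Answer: -331776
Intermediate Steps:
S(H, J) = H (S(H, J) = H + 0*J = H + 0 = H)
v(I) = -2/I
(-16*(-216))/v(X) = (-16*(-216))/((-2/192)) = 3456/((-2*1/192)) = 3456/(-1/96) = 3456*(-96) = -331776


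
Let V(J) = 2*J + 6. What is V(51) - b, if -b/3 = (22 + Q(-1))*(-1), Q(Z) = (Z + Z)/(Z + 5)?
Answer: 87/2 ≈ 43.500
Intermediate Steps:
Q(Z) = 2*Z/(5 + Z) (Q(Z) = (2*Z)/(5 + Z) = 2*Z/(5 + Z))
b = 129/2 (b = -3*(22 + 2*(-1)/(5 - 1))*(-1) = -3*(22 + 2*(-1)/4)*(-1) = -3*(22 + 2*(-1)*(¼))*(-1) = -3*(22 - ½)*(-1) = -129*(-1)/2 = -3*(-43/2) = 129/2 ≈ 64.500)
V(J) = 6 + 2*J
V(51) - b = (6 + 2*51) - 1*129/2 = (6 + 102) - 129/2 = 108 - 129/2 = 87/2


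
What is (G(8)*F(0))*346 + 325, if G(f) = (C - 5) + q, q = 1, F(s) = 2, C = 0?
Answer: -2443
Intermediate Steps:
G(f) = -4 (G(f) = (0 - 5) + 1 = -5 + 1 = -4)
(G(8)*F(0))*346 + 325 = -4*2*346 + 325 = -8*346 + 325 = -2768 + 325 = -2443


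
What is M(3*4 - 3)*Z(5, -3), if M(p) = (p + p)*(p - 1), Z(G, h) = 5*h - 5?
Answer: -2880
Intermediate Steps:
Z(G, h) = -5 + 5*h
M(p) = 2*p*(-1 + p) (M(p) = (2*p)*(-1 + p) = 2*p*(-1 + p))
M(3*4 - 3)*Z(5, -3) = (2*(3*4 - 3)*(-1 + (3*4 - 3)))*(-5 + 5*(-3)) = (2*(12 - 3)*(-1 + (12 - 3)))*(-5 - 15) = (2*9*(-1 + 9))*(-20) = (2*9*8)*(-20) = 144*(-20) = -2880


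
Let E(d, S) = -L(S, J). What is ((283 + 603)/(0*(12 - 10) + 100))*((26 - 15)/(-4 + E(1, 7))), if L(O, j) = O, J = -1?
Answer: -443/50 ≈ -8.8600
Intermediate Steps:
E(d, S) = -S
((283 + 603)/(0*(12 - 10) + 100))*((26 - 15)/(-4 + E(1, 7))) = ((283 + 603)/(0*(12 - 10) + 100))*((26 - 15)/(-4 - 1*7)) = (886/(0*2 + 100))*(11/(-4 - 7)) = (886/(0 + 100))*(11/(-11)) = (886/100)*(11*(-1/11)) = (886*(1/100))*(-1) = (443/50)*(-1) = -443/50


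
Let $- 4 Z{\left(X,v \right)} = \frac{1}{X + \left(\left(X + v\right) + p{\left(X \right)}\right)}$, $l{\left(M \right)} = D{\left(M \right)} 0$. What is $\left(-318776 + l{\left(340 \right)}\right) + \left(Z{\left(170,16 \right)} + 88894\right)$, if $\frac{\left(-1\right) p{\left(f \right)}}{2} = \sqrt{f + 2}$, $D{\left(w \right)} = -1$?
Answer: $- \frac{28976166425}{126048} - \frac{\sqrt{43}}{126048} \approx -2.2988 \cdot 10^{5}$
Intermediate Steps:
$l{\left(M \right)} = 0$ ($l{\left(M \right)} = \left(-1\right) 0 = 0$)
$p{\left(f \right)} = - 2 \sqrt{2 + f}$ ($p{\left(f \right)} = - 2 \sqrt{f + 2} = - 2 \sqrt{2 + f}$)
$Z{\left(X,v \right)} = - \frac{1}{4 \left(v - 2 \sqrt{2 + X} + 2 X\right)}$ ($Z{\left(X,v \right)} = - \frac{1}{4 \left(X - \left(- X - v + 2 \sqrt{2 + X}\right)\right)} = - \frac{1}{4 \left(X + \left(X + v - 2 \sqrt{2 + X}\right)\right)} = - \frac{1}{4 \left(v - 2 \sqrt{2 + X} + 2 X\right)}$)
$\left(-318776 + l{\left(340 \right)}\right) + \left(Z{\left(170,16 \right)} + 88894\right) = \left(-318776 + 0\right) + \left(- \frac{1}{- 8 \sqrt{2 + 170} + 4 \cdot 16 + 8 \cdot 170} + 88894\right) = -318776 + \left(- \frac{1}{- 8 \sqrt{172} + 64 + 1360} + 88894\right) = -318776 + \left(- \frac{1}{- 8 \cdot 2 \sqrt{43} + 64 + 1360} + 88894\right) = -318776 + \left(- \frac{1}{- 16 \sqrt{43} + 64 + 1360} + 88894\right) = -318776 + \left(- \frac{1}{1424 - 16 \sqrt{43}} + 88894\right) = -318776 + \left(88894 - \frac{1}{1424 - 16 \sqrt{43}}\right) = -229882 - \frac{1}{1424 - 16 \sqrt{43}}$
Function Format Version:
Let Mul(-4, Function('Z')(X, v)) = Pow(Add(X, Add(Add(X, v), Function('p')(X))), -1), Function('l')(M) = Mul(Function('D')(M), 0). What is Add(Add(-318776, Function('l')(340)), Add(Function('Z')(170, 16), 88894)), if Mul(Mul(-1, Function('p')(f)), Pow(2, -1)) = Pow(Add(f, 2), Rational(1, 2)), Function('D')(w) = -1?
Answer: Add(Rational(-28976166425, 126048), Mul(Rational(-1, 126048), Pow(43, Rational(1, 2)))) ≈ -2.2988e+5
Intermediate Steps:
Function('l')(M) = 0 (Function('l')(M) = Mul(-1, 0) = 0)
Function('p')(f) = Mul(-2, Pow(Add(2, f), Rational(1, 2))) (Function('p')(f) = Mul(-2, Pow(Add(f, 2), Rational(1, 2))) = Mul(-2, Pow(Add(2, f), Rational(1, 2))))
Function('Z')(X, v) = Mul(Rational(-1, 4), Pow(Add(v, Mul(-2, Pow(Add(2, X), Rational(1, 2))), Mul(2, X)), -1)) (Function('Z')(X, v) = Mul(Rational(-1, 4), Pow(Add(X, Add(Add(X, v), Mul(-2, Pow(Add(2, X), Rational(1, 2))))), -1)) = Mul(Rational(-1, 4), Pow(Add(X, Add(X, v, Mul(-2, Pow(Add(2, X), Rational(1, 2))))), -1)) = Mul(Rational(-1, 4), Pow(Add(v, Mul(-2, Pow(Add(2, X), Rational(1, 2))), Mul(2, X)), -1)))
Add(Add(-318776, Function('l')(340)), Add(Function('Z')(170, 16), 88894)) = Add(Add(-318776, 0), Add(Mul(-1, Pow(Add(Mul(-8, Pow(Add(2, 170), Rational(1, 2))), Mul(4, 16), Mul(8, 170)), -1)), 88894)) = Add(-318776, Add(Mul(-1, Pow(Add(Mul(-8, Pow(172, Rational(1, 2))), 64, 1360), -1)), 88894)) = Add(-318776, Add(Mul(-1, Pow(Add(Mul(-8, Mul(2, Pow(43, Rational(1, 2)))), 64, 1360), -1)), 88894)) = Add(-318776, Add(Mul(-1, Pow(Add(Mul(-16, Pow(43, Rational(1, 2))), 64, 1360), -1)), 88894)) = Add(-318776, Add(Mul(-1, Pow(Add(1424, Mul(-16, Pow(43, Rational(1, 2)))), -1)), 88894)) = Add(-318776, Add(88894, Mul(-1, Pow(Add(1424, Mul(-16, Pow(43, Rational(1, 2)))), -1)))) = Add(-229882, Mul(-1, Pow(Add(1424, Mul(-16, Pow(43, Rational(1, 2)))), -1)))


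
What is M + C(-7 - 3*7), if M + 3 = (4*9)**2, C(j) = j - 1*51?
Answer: 1214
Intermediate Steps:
C(j) = -51 + j (C(j) = j - 51 = -51 + j)
M = 1293 (M = -3 + (4*9)**2 = -3 + 36**2 = -3 + 1296 = 1293)
M + C(-7 - 3*7) = 1293 + (-51 + (-7 - 3*7)) = 1293 + (-51 + (-7 - 21)) = 1293 + (-51 - 28) = 1293 - 79 = 1214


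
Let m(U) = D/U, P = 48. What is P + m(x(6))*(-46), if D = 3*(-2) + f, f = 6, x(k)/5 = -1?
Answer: 48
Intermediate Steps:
x(k) = -5 (x(k) = 5*(-1) = -5)
D = 0 (D = 3*(-2) + 6 = -6 + 6 = 0)
m(U) = 0 (m(U) = 0/U = 0)
P + m(x(6))*(-46) = 48 + 0*(-46) = 48 + 0 = 48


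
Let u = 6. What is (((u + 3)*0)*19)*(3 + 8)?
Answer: 0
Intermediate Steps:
(((u + 3)*0)*19)*(3 + 8) = (((6 + 3)*0)*19)*(3 + 8) = ((9*0)*19)*11 = (0*19)*11 = 0*11 = 0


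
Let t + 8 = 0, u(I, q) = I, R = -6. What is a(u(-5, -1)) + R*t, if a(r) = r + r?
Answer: 38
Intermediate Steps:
t = -8 (t = -8 + 0 = -8)
a(r) = 2*r
a(u(-5, -1)) + R*t = 2*(-5) - 6*(-8) = -10 + 48 = 38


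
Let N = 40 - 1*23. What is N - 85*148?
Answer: -12563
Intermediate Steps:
N = 17 (N = 40 - 23 = 17)
N - 85*148 = 17 - 85*148 = 17 - 12580 = -12563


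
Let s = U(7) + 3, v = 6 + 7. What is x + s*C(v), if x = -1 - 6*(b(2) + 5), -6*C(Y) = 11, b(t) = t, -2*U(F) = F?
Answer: -505/12 ≈ -42.083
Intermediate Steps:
U(F) = -F/2
v = 13
C(Y) = -11/6 (C(Y) = -⅙*11 = -11/6)
x = -43 (x = -1 - 6*(2 + 5) = -1 - 42 = -43)
s = -½ (s = -½*7 + 3 = -7/2 + 3 = -½ ≈ -0.50000)
x + s*C(v) = -43 - ½*(-11/6) = -43 + 11/12 = -505/12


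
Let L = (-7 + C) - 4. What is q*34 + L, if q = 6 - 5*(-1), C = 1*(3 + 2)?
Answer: 368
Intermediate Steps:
C = 5 (C = 1*5 = 5)
L = -6 (L = (-7 + 5) - 4 = -2 - 4 = -6)
q = 11 (q = 6 + 5 = 11)
q*34 + L = 11*34 - 6 = 374 - 6 = 368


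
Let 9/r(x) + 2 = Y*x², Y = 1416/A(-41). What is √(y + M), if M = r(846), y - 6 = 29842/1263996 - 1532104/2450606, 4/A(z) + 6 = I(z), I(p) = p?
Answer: √3187908847193685757560804837489073021734215/768457406642383423095 ≈ 2.3234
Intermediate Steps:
A(z) = 4/(-6 + z)
y = 4180473686531/774389045394 (y = 6 + (29842/1263996 - 1532104/2450606) = 6 + (29842*(1/1263996) - 1532104*1/2450606) = 6 + (14921/631998 - 766052/1225303) = 6 - 465860585833/774389045394 = 4180473686531/774389045394 ≈ 5.3984)
Y = -16638 (Y = 1416/((4/(-6 - 41))) = 1416/((4/(-47))) = 1416/((4*(-1/47))) = 1416/(-4/47) = 1416*(-47/4) = -16638)
r(x) = 9/(-2 - 16638*x²)
M = -9/11908082810 (M = -9/(2 + 16638*846²) = -9/(2 + 16638*715716) = -9/(2 + 11908082808) = -9/11908082810 ≈ -7.5579e-10)
√(y + M) = √(4180473686531/774389045394 - 9/11908082810) = √(12445356709316907055891/2305372219927150269285) = √3187908847193685757560804837489073021734215/768457406642383423095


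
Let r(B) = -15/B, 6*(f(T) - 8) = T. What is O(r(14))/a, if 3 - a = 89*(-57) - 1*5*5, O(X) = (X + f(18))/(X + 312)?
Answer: 139/22204653 ≈ 6.2600e-6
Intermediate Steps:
f(T) = 8 + T/6
O(X) = (11 + X)/(312 + X) (O(X) = (X + (8 + (⅙)*18))/(X + 312) = (X + (8 + 3))/(312 + X) = (X + 11)/(312 + X) = (11 + X)/(312 + X))
a = 5101 (a = 3 - (89*(-57) - 1*5*5) = 3 - (-5073 - 5*5) = 3 - (-5073 - 25) = 3 - 1*(-5098) = 3 + 5098 = 5101)
O(r(14))/a = ((11 - 15/14)/(312 - 15/14))/5101 = ((11 - 15*1/14)/(312 - 15*1/14))*(1/5101) = ((11 - 15/14)/(312 - 15/14))*(1/5101) = ((139/14)/(4353/14))*(1/5101) = ((14/4353)*(139/14))*(1/5101) = (139/4353)*(1/5101) = 139/22204653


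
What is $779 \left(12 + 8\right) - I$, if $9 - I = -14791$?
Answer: $780$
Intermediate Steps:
$I = 14800$ ($I = 9 - -14791 = 9 + 14791 = 14800$)
$779 \left(12 + 8\right) - I = 779 \left(12 + 8\right) - 14800 = 779 \cdot 20 - 14800 = 15580 - 14800 = 780$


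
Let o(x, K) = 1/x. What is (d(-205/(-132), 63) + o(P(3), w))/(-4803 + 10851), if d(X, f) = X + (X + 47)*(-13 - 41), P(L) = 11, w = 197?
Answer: -345869/798336 ≈ -0.43324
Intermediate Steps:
d(X, f) = -2538 - 53*X (d(X, f) = X + (47 + X)*(-54) = X + (-2538 - 54*X) = -2538 - 53*X)
(d(-205/(-132), 63) + o(P(3), w))/(-4803 + 10851) = ((-2538 - (-10865)/(-132)) + 1/11)/(-4803 + 10851) = ((-2538 - (-10865)*(-1)/132) + 1/11)/6048 = ((-2538 - 53*205/132) + 1/11)*(1/6048) = ((-2538 - 10865/132) + 1/11)*(1/6048) = (-345881/132 + 1/11)*(1/6048) = -345869/132*1/6048 = -345869/798336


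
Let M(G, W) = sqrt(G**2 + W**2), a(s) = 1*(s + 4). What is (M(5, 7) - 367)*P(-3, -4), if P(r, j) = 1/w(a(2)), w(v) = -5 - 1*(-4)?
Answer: 367 - sqrt(74) ≈ 358.40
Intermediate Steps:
a(s) = 4 + s (a(s) = 1*(4 + s) = 4 + s)
w(v) = -1 (w(v) = -5 + 4 = -1)
P(r, j) = -1 (P(r, j) = 1/(-1) = -1)
(M(5, 7) - 367)*P(-3, -4) = (sqrt(5**2 + 7**2) - 367)*(-1) = (sqrt(25 + 49) - 367)*(-1) = (sqrt(74) - 367)*(-1) = (-367 + sqrt(74))*(-1) = 367 - sqrt(74)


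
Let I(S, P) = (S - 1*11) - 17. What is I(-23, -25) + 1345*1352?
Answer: 1818389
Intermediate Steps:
I(S, P) = -28 + S (I(S, P) = (S - 11) - 17 = (-11 + S) - 17 = -28 + S)
I(-23, -25) + 1345*1352 = (-28 - 23) + 1345*1352 = -51 + 1818440 = 1818389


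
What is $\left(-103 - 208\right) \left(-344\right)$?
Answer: $106984$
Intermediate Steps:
$\left(-103 - 208\right) \left(-344\right) = \left(-311\right) \left(-344\right) = 106984$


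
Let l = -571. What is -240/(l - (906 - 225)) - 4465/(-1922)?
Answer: 1512865/601586 ≈ 2.5148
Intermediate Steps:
-240/(l - (906 - 225)) - 4465/(-1922) = -240/(-571 - (906 - 225)) - 4465/(-1922) = -240/(-571 - 1*681) - 4465*(-1/1922) = -240/(-571 - 681) + 4465/1922 = -240/(-1252) + 4465/1922 = -240*(-1/1252) + 4465/1922 = 60/313 + 4465/1922 = 1512865/601586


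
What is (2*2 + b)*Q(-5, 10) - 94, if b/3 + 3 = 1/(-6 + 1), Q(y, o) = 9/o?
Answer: -2476/25 ≈ -99.040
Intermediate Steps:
b = -48/5 (b = -9 + 3/(-6 + 1) = -9 + 3/(-5) = -9 + 3*(-1/5) = -9 - 3/5 = -48/5 ≈ -9.6000)
(2*2 + b)*Q(-5, 10) - 94 = (2*2 - 48/5)*(9/10) - 94 = (4 - 48/5)*(9*(1/10)) - 94 = -28/5*9/10 - 94 = -126/25 - 94 = -2476/25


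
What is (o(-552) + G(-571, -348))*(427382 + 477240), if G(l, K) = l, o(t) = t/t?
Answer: -515634540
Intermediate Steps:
o(t) = 1
(o(-552) + G(-571, -348))*(427382 + 477240) = (1 - 571)*(427382 + 477240) = -570*904622 = -515634540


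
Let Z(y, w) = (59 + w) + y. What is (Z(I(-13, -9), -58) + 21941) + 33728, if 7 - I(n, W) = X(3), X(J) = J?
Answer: 55674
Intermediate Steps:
I(n, W) = 4 (I(n, W) = 7 - 1*3 = 7 - 3 = 4)
Z(y, w) = 59 + w + y
(Z(I(-13, -9), -58) + 21941) + 33728 = ((59 - 58 + 4) + 21941) + 33728 = (5 + 21941) + 33728 = 21946 + 33728 = 55674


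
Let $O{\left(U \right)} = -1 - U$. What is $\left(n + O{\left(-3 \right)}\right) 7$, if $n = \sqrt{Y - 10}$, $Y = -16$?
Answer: $14 + 7 i \sqrt{26} \approx 14.0 + 35.693 i$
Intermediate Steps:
$n = i \sqrt{26}$ ($n = \sqrt{-16 - 10} = \sqrt{-26} = i \sqrt{26} \approx 5.099 i$)
$\left(n + O{\left(-3 \right)}\right) 7 = \left(i \sqrt{26} - -2\right) 7 = \left(i \sqrt{26} + \left(-1 + 3\right)\right) 7 = \left(i \sqrt{26} + 2\right) 7 = \left(2 + i \sqrt{26}\right) 7 = 14 + 7 i \sqrt{26}$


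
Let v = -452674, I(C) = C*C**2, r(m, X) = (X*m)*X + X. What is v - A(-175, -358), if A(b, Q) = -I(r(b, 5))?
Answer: -83453905674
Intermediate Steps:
r(m, X) = X + m*X**2 (r(m, X) = m*X**2 + X = X + m*X**2)
I(C) = C**3
A(b, Q) = -(5 + 25*b)**3 (A(b, Q) = -(5*(1 + 5*b))**3 = -(5 + 25*b)**3)
v - A(-175, -358) = -452674 - (-125)*(1 + 5*(-175))**3 = -452674 - (-125)*(1 - 875)**3 = -452674 - (-125)*(-874)**3 = -452674 - (-125)*(-667627624) = -452674 - 1*83453453000 = -452674 - 83453453000 = -83453905674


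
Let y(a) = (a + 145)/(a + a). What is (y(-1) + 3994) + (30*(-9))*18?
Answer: -938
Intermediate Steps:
y(a) = (145 + a)/(2*a) (y(a) = (145 + a)/((2*a)) = (145 + a)*(1/(2*a)) = (145 + a)/(2*a))
(y(-1) + 3994) + (30*(-9))*18 = ((½)*(145 - 1)/(-1) + 3994) + (30*(-9))*18 = ((½)*(-1)*144 + 3994) - 270*18 = (-72 + 3994) - 4860 = 3922 - 4860 = -938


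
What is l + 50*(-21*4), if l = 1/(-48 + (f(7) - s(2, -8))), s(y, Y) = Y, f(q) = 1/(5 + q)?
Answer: -2011812/479 ≈ -4200.0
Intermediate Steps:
l = -12/479 (l = 1/(-48 + (1/(5 + 7) - 1*(-8))) = 1/(-48 + (1/12 + 8)) = 1/(-48 + 97/12) = 1/(-479/12) = -12/479 ≈ -0.025052)
l + 50*(-21*4) = -12/479 + 50*(-21*4) = -12/479 + 50*(-84) = -12/479 - 4200 = -2011812/479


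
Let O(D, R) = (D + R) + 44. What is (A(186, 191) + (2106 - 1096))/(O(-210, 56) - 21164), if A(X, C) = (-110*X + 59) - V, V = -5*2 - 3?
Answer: 9689/10637 ≈ 0.91088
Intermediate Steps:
O(D, R) = 44 + D + R
V = -13 (V = -10 - 3 = -13)
A(X, C) = 72 - 110*X (A(X, C) = (-110*X + 59) - 1*(-13) = (59 - 110*X) + 13 = 72 - 110*X)
(A(186, 191) + (2106 - 1096))/(O(-210, 56) - 21164) = ((72 - 110*186) + (2106 - 1096))/((44 - 210 + 56) - 21164) = ((72 - 20460) + 1010)/(-110 - 21164) = (-20388 + 1010)/(-21274) = -19378*(-1/21274) = 9689/10637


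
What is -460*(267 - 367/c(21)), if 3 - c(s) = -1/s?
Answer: -1078815/16 ≈ -67426.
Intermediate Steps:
c(s) = 3 + 1/s (c(s) = 3 - (-1)/s = 3 + 1/s)
-460*(267 - 367/c(21)) = -460*(267 - 367/(3 + 1/21)) = -460*(267 - 367/64/21) = -460*(267 - 367*21/64) = -460*(267 - 7707/64) = -460*9381/64 = -1078815/16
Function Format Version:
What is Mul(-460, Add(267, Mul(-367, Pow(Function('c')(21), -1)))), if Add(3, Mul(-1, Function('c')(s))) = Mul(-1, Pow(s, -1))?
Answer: Rational(-1078815, 16) ≈ -67426.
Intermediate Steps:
Function('c')(s) = Add(3, Pow(s, -1)) (Function('c')(s) = Add(3, Mul(-1, Mul(-1, Pow(s, -1)))) = Add(3, Pow(s, -1)))
Mul(-460, Add(267, Mul(-367, Pow(Function('c')(21), -1)))) = Mul(-460, Add(267, Mul(-367, Pow(Add(3, Pow(21, -1)), -1)))) = Mul(-460, Add(267, Mul(-367, Pow(Add(3, Rational(1, 21)), -1)))) = Mul(-460, Add(267, Mul(-367, Pow(Rational(64, 21), -1)))) = Mul(-460, Add(267, Mul(-367, Rational(21, 64)))) = Mul(-460, Add(267, Rational(-7707, 64))) = Mul(-460, Rational(9381, 64)) = Rational(-1078815, 16)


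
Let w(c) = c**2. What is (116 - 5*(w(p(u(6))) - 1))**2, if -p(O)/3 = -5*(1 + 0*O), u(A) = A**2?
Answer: 1008016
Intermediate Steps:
p(O) = 15 (p(O) = -(-15)*(1 + 0*O) = -(-15)*(1 + 0) = -(-15) = -3*(-5) = 15)
(116 - 5*(w(p(u(6))) - 1))**2 = (116 - 5*(15**2 - 1))**2 = (116 - 5*(225 - 1))**2 = (116 - 5*224)**2 = (116 - 1120)**2 = (-1004)**2 = 1008016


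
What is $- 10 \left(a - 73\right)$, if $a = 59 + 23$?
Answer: $-90$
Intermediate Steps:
$a = 82$
$- 10 \left(a - 73\right) = - 10 \left(82 - 73\right) = \left(-10\right) 9 = -90$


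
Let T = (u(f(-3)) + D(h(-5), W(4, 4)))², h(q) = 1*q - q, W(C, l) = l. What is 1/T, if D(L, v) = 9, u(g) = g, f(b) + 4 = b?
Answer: ¼ ≈ 0.25000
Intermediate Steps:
f(b) = -4 + b
h(q) = 0 (h(q) = q - q = 0)
T = 4 (T = ((-4 - 3) + 9)² = (-7 + 9)² = 2² = 4)
1/T = 1/4 = ¼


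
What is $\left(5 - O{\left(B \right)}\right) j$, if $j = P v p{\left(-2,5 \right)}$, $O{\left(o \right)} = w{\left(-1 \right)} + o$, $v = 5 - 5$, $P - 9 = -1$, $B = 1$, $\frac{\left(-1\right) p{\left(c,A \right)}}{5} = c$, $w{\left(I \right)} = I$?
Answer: $0$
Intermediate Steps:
$p{\left(c,A \right)} = - 5 c$
$P = 8$ ($P = 9 - 1 = 8$)
$v = 0$ ($v = 5 - 5 = 0$)
$O{\left(o \right)} = -1 + o$
$j = 0$ ($j = 8 \cdot 0 \left(\left(-5\right) \left(-2\right)\right) = 0 \cdot 10 = 0$)
$\left(5 - O{\left(B \right)}\right) j = \left(5 - \left(-1 + 1\right)\right) 0 = \left(5 - 0\right) 0 = \left(5 + 0\right) 0 = 5 \cdot 0 = 0$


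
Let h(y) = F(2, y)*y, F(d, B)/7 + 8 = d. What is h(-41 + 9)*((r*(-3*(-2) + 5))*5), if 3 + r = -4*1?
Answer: -517440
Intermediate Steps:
F(d, B) = -56 + 7*d
r = -7 (r = -3 - 4*1 = -3 - 4 = -7)
h(y) = -42*y (h(y) = (-56 + 7*2)*y = (-56 + 14)*y = -42*y)
h(-41 + 9)*((r*(-3*(-2) + 5))*5) = (-42*(-41 + 9))*(-7*(-3*(-2) + 5)*5) = (-42*(-32))*(-7*(6 + 5)*5) = 1344*(-7*11*5) = 1344*(-77*5) = 1344*(-385) = -517440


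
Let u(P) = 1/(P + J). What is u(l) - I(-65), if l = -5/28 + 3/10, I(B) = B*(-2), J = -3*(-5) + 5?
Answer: -366070/2817 ≈ -129.95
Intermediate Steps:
J = 20 (J = 15 + 5 = 20)
I(B) = -2*B
l = 17/140 (l = -5*1/28 + 3*(⅒) = -5/28 + 3/10 = 17/140 ≈ 0.12143)
u(P) = 1/(20 + P) (u(P) = 1/(P + 20) = 1/(20 + P))
u(l) - I(-65) = 1/(20 + 17/140) - (-2)*(-65) = 1/(2817/140) - 1*130 = 140/2817 - 130 = -366070/2817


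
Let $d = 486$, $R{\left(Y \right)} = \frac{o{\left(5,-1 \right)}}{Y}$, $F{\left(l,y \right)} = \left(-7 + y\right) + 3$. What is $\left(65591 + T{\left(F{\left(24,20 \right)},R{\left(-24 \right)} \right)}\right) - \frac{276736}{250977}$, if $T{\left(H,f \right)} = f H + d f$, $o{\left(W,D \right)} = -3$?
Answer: $\frac{65909217911}{1003908} \approx 65653.0$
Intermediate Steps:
$F{\left(l,y \right)} = -4 + y$
$R{\left(Y \right)} = - \frac{3}{Y}$
$T{\left(H,f \right)} = 486 f + H f$ ($T{\left(H,f \right)} = f H + 486 f = H f + 486 f = 486 f + H f$)
$\left(65591 + T{\left(F{\left(24,20 \right)},R{\left(-24 \right)} \right)}\right) - \frac{276736}{250977} = \left(65591 + - \frac{3}{-24} \left(486 + \left(-4 + 20\right)\right)\right) - \frac{276736}{250977} = \left(65591 + \left(-3\right) \left(- \frac{1}{24}\right) \left(486 + 16\right)\right) - \frac{276736}{250977} = \left(65591 + \frac{1}{8} \cdot 502\right) - \frac{276736}{250977} = \left(65591 + \frac{251}{4}\right) - \frac{276736}{250977} = \frac{262615}{4} - \frac{276736}{250977} = \frac{65909217911}{1003908}$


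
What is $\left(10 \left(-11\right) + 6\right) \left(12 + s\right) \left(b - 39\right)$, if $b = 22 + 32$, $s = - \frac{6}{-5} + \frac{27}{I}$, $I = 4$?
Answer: $-31122$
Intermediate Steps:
$s = \frac{159}{20}$ ($s = - \frac{6}{-5} + \frac{27}{4} = \left(-6\right) \left(- \frac{1}{5}\right) + 27 \cdot \frac{1}{4} = \frac{6}{5} + \frac{27}{4} = \frac{159}{20} \approx 7.95$)
$b = 54$
$\left(10 \left(-11\right) + 6\right) \left(12 + s\right) \left(b - 39\right) = \left(10 \left(-11\right) + 6\right) \left(12 + \frac{159}{20}\right) \left(54 - 39\right) = \left(-110 + 6\right) \frac{399}{20} \cdot 15 = \left(-104\right) \frac{1197}{4} = -31122$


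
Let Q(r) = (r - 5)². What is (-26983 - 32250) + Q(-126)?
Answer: -42072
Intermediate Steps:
Q(r) = (-5 + r)²
(-26983 - 32250) + Q(-126) = (-26983 - 32250) + (-5 - 126)² = -59233 + (-131)² = -59233 + 17161 = -42072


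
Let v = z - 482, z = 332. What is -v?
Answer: 150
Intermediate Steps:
v = -150 (v = 332 - 482 = -150)
-v = -1*(-150) = 150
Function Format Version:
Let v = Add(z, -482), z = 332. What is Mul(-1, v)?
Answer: 150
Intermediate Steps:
v = -150 (v = Add(332, -482) = -150)
Mul(-1, v) = Mul(-1, -150) = 150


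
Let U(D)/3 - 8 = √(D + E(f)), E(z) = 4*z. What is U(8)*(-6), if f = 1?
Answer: -144 - 36*√3 ≈ -206.35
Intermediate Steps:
U(D) = 24 + 3*√(4 + D) (U(D) = 24 + 3*√(D + 4*1) = 24 + 3*√(D + 4) = 24 + 3*√(4 + D))
U(8)*(-6) = (24 + 3*√(4 + 8))*(-6) = (24 + 3*√12)*(-6) = (24 + 3*(2*√3))*(-6) = (24 + 6*√3)*(-6) = -144 - 36*√3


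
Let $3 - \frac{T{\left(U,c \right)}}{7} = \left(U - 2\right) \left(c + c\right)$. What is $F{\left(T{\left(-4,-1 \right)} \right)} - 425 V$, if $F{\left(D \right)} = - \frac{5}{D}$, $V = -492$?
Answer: $\frac{13173305}{63} \approx 2.091 \cdot 10^{5}$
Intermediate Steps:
$T{\left(U,c \right)} = 21 - 14 c \left(-2 + U\right)$ ($T{\left(U,c \right)} = 21 - 7 \left(U - 2\right) \left(c + c\right) = 21 - 7 \left(-2 + U\right) 2 c = 21 - 7 \cdot 2 c \left(-2 + U\right) = 21 - 14 c \left(-2 + U\right)$)
$F{\left(T{\left(-4,-1 \right)} \right)} - 425 V = - \frac{5}{21 + 28 \left(-1\right) - \left(-56\right) \left(-1\right)} - -209100 = - \frac{5}{21 - 28 - 56} + 209100 = - \frac{5}{-63} + 209100 = \left(-5\right) \left(- \frac{1}{63}\right) + 209100 = \frac{5}{63} + 209100 = \frac{13173305}{63}$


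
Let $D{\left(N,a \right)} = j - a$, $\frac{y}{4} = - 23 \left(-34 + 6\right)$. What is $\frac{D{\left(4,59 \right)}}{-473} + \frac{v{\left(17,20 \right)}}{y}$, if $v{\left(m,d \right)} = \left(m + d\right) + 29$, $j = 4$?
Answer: $\frac{7859}{55384} \approx 0.1419$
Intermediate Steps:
$v{\left(m,d \right)} = 29 + d + m$ ($v{\left(m,d \right)} = \left(d + m\right) + 29 = 29 + d + m$)
$y = 2576$ ($y = 4 \left(- 23 \left(-34 + 6\right)\right) = 4 \left(\left(-23\right) \left(-28\right)\right) = 4 \cdot 644 = 2576$)
$D{\left(N,a \right)} = 4 - a$
$\frac{D{\left(4,59 \right)}}{-473} + \frac{v{\left(17,20 \right)}}{y} = \frac{4 - 59}{-473} + \frac{29 + 20 + 17}{2576} = \left(4 - 59\right) \left(- \frac{1}{473}\right) + 66 \cdot \frac{1}{2576} = \left(-55\right) \left(- \frac{1}{473}\right) + \frac{33}{1288} = \frac{5}{43} + \frac{33}{1288} = \frac{7859}{55384}$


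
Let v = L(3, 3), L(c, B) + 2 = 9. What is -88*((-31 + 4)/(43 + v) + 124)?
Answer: -271612/25 ≈ -10864.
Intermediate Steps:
L(c, B) = 7 (L(c, B) = -2 + 9 = 7)
v = 7
-88*((-31 + 4)/(43 + v) + 124) = -88*((-31 + 4)/(43 + 7) + 124) = -88*(-27/50 + 124) = -88*6173/50 = -271612/25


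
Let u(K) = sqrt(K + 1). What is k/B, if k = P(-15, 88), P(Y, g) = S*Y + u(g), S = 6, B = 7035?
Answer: -6/469 + sqrt(89)/7035 ≈ -0.011452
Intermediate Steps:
u(K) = sqrt(1 + K)
P(Y, g) = sqrt(1 + g) + 6*Y (P(Y, g) = 6*Y + sqrt(1 + g) = sqrt(1 + g) + 6*Y)
k = -90 + sqrt(89) (k = sqrt(1 + 88) + 6*(-15) = sqrt(89) - 90 = -90 + sqrt(89) ≈ -80.566)
k/B = (-90 + sqrt(89))/7035 = (-90 + sqrt(89))*(1/7035) = -6/469 + sqrt(89)/7035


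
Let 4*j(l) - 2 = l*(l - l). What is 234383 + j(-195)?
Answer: 468767/2 ≈ 2.3438e+5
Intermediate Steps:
j(l) = ½ (j(l) = ½ + (l*(l - l))/4 = ½ + (l*0)/4 = ½ + (¼)*0 = ½ + 0 = ½)
234383 + j(-195) = 234383 + ½ = 468767/2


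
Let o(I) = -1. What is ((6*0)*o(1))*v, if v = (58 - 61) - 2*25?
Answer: 0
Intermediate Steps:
v = -53 (v = -3 - 50 = -53)
((6*0)*o(1))*v = ((6*0)*(-1))*(-53) = (0*(-1))*(-53) = 0*(-53) = 0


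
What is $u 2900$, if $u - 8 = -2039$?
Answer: $-5889900$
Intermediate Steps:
$u = -2031$ ($u = 8 - 2039 = -2031$)
$u 2900 = \left(-2031\right) 2900 = -5889900$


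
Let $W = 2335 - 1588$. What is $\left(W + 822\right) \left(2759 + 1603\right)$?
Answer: $6843978$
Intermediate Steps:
$W = 747$
$\left(W + 822\right) \left(2759 + 1603\right) = \left(747 + 822\right) \left(2759 + 1603\right) = 1569 \cdot 4362 = 6843978$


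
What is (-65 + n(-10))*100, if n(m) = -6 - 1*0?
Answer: -7100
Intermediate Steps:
n(m) = -6 (n(m) = -6 + 0 = -6)
(-65 + n(-10))*100 = (-65 - 6)*100 = -71*100 = -7100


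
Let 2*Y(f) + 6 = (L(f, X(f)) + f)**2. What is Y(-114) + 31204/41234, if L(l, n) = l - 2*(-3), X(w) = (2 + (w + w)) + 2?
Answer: 507997865/20617 ≈ 24640.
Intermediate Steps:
X(w) = 4 + 2*w (X(w) = (2 + 2*w) + 2 = 4 + 2*w)
L(l, n) = 6 + l (L(l, n) = l + 6 = 6 + l)
Y(f) = -3 + (6 + 2*f)**2/2 (Y(f) = -3 + ((6 + f) + f)**2/2 = -3 + (6 + 2*f)**2/2)
Y(-114) + 31204/41234 = (-3 + 2*(3 - 114)**2) + 31204/41234 = (-3 + 2*(-111)**2) + 31204*(1/41234) = (-3 + 2*12321) + 15602/20617 = (-3 + 24642) + 15602/20617 = 24639 + 15602/20617 = 507997865/20617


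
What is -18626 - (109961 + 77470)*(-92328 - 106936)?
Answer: 37348232158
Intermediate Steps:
-18626 - (109961 + 77470)*(-92328 - 106936) = -18626 - 187431*(-199264) = -18626 - 1*(-37348250784) = -18626 + 37348250784 = 37348232158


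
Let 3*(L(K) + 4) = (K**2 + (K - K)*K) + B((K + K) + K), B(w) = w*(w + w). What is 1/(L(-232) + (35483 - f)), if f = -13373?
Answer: 3/1169212 ≈ 2.5658e-6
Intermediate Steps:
B(w) = 2*w**2 (B(w) = w*(2*w) = 2*w**2)
L(K) = -4 + 19*K**2/3 (L(K) = -4 + ((K**2 + (K - K)*K) + 2*((K + K) + K)**2)/3 = -4 + ((K**2 + 0*K) + 2*(2*K + K)**2)/3 = -4 + ((K**2 + 0) + 2*(3*K)**2)/3 = -4 + (K**2 + 2*(9*K**2))/3 = -4 + (K**2 + 18*K**2)/3 = -4 + (19*K**2)/3 = -4 + 19*K**2/3)
1/(L(-232) + (35483 - f)) = 1/((-4 + (19/3)*(-232)**2) + (35483 - 1*(-13373))) = 1/((-4 + (19/3)*53824) + (35483 + 13373)) = 1/((-4 + 1022656/3) + 48856) = 1/(1022644/3 + 48856) = 1/(1169212/3) = 3/1169212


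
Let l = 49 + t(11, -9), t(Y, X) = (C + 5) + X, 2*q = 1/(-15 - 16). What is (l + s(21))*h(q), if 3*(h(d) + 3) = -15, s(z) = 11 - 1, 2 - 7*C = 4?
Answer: -3064/7 ≈ -437.71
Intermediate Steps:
C = -2/7 (C = 2/7 - 1/7*4 = 2/7 - 4/7 = -2/7 ≈ -0.28571)
q = -1/62 (q = 1/(2*(-15 - 16)) = (1/2)/(-31) = (1/2)*(-1/31) = -1/62 ≈ -0.016129)
t(Y, X) = 33/7 + X (t(Y, X) = (-2/7 + 5) + X = 33/7 + X)
s(z) = 10
l = 313/7 (l = 49 + (33/7 - 9) = 49 - 30/7 = 313/7 ≈ 44.714)
h(d) = -8 (h(d) = -3 + (1/3)*(-15) = -3 - 5 = -8)
(l + s(21))*h(q) = (313/7 + 10)*(-8) = (383/7)*(-8) = -3064/7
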